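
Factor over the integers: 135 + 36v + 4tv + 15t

(4v + 15)(t + 9)

Group as (4tv + 15t) + (36v + 135) = t(4v + 15) + 9(4v + 15).
Both groups share the factor (4v + 15).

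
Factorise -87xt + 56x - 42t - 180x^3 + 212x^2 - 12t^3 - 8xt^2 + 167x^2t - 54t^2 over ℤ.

-(5x - 2t - 7)(4x - 3t)(9x + 2t + 2)

Group: 5x(-36x^2 + 19xt - 8x + 6t^2 + 6t) + (-2t - 7)(-36x^2 + 19xt - 8x + 6t^2 + 6t); both groups contain (-36x^2 + 19xt - 8x + 6t^2 + 6t), so (5x - 2t - 7) is a factor with cofactor -36x^2 + 19xt - 8x + 6t^2 + 6t.
The cofactor groups again: -36x^2 + 19xt - 8x + 6t^2 + 6t = -4x(9x + 2t + 2) + 3t(9x + 2t + 2); both groups contain (9x + 2t + 2), giving -(4x - 3t)(9x + 2t + 2).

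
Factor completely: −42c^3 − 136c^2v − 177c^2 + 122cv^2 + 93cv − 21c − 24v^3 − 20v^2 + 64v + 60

Group: c(−42c^2 + 32cv − 9c − 6v^2 + v + 15) + (4v + 4)(−42c^2 + 32cv − 9c − 6v^2 + v + 15); both groups contain (−42c^2 + 32cv − 9c − 6v^2 + v + 15), so (c + 4v + 4) is a factor with cofactor −42c^2 + 32cv − 9c − 6v^2 + v + 15.
The cofactor groups again: −42c^2 + 32cv − 9c − 6v^2 + v + 15 = −7c(6c − 2v − 3) + (3v − 5)(6c − 2v − 3); both groups contain (6c − 2v − 3), giving −(7c − 3v + 5)(6c − 2v − 3).

−(6c − 2v − 3)(7c − 3v + 5)(c + 4v + 4)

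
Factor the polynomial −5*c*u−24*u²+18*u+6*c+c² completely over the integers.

(c+3*u)*(c−8*u+6)

Group: c*(c−8*u+6) + 3*u*(c−8*u+6); both groups contain (c−8*u+6).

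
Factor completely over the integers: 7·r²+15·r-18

(7·r-6)·(r+3)

Need a pair with product 7·(-18) = -126 and sum 15: that's -6 and 21.
Split the middle term: 7·r²-6·r + 21·r-18 = r·(7·r-6) + 3·(7·r-6).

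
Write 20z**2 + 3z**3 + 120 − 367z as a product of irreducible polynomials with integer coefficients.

(3z − 1)(z + 15)(z − 8)

Trying the rational-root candidates, z = −15 is a root, so (z + 15) divides it; the quotient is 3z**2 − 25z + 8.
The remaining quadratic factors as (z − 8)(3z − 1).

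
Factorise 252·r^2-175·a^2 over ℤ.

7·(6·r-5·a)·(6·r+5·a)

Pull out the common factor 7; 36·r^2-25·a^2 is a difference of squares.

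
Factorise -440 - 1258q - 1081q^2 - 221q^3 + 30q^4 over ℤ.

Among the possible rational roots, q = -2 is a root, so (q + 2) divides it; the quotient is 30q^3 - 281q^2 - 519q - 220.
Then q = -4/5 is a root, giving the factor (5q + 4) and quotient 6q^2 - 61q - 55.
The remaining quadratic factors as (q - 11)(6q + 5).

(5q + 4)(6q + 5)(q + 2)(q - 11)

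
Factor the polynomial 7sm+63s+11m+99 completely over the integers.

Group as (7sm+63s) + (11m+99) = 7s(m+9) + 11(m+9).
Both groups share the factor (m+9).

(7s+11)(m+9)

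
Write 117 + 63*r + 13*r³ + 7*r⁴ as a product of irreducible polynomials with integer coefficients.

Group as (7*r⁴ + 63*r) + (13*r³ + 117) = 7*r*(r³ + 9) + 13*(r³ + 9).
Both groups share the factor (r³ + 9).

(7*r + 13)*(r³ + 9)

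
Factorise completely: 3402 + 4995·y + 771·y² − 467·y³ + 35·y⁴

Trying the rational-root candidates, y = 7 is a root, so (y − 7) is a factor; dividing leaves 35·y³ − 222·y² − 783·y − 486.
Then y = −9/5 is a root, so (5·y + 9) is a factor; dividing leaves 7·y² − 57·y − 54.
The remaining quadratic factors as (7·y + 6)(y − 9).

(5·y + 9)·(7·y + 6)·(y − 7)·(y − 9)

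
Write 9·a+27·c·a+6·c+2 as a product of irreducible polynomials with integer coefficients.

Group as (27·c·a+6·c) + (9·a+2) = 3·c·(9·a+2) + (9·a+2).
Both groups share the factor (9·a+2).

(3·c+1)·(9·a+2)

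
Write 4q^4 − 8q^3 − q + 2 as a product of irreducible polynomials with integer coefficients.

Group as (4q^4 − q) + (−8q^3 + 2) = q(4q^3 − 1) − 2(4q^3 − 1).
Both groups share the factor (4q^3 − 1).

(q − 2)(4q^3 − 1)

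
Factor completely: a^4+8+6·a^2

(a^2+2)·(a^2+4)

Substitute u = a^2 to get a quadratic in u, then factor.
a^2+4 is irreducible over ℤ (sum of squares).
a^2+2 is irreducible over ℤ (always positive, so no real roots).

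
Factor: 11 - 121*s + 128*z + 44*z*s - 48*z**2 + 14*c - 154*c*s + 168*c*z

(12*z - 11*s + 1)*(14*c - 4*z + 11)

Group: 14*c*(12*z - 11*s + 1) + (-4*z + 11)*(12*z - 11*s + 1); both groups contain (12*z - 11*s + 1).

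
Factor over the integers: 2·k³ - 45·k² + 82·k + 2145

By the rational root theorem, k = -11/2 is a root, so (2·k + 11) is a factor; dividing leaves k² - 28·k + 195.
The remaining quadratic factors as (k - 13)(k - 15).

(2·k + 11)·(k - 13)·(k - 15)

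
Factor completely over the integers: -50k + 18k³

2k(3k + 5)(3k - 5)

Factor out 2k, leaving 9k² - 25, which is a difference of two squares.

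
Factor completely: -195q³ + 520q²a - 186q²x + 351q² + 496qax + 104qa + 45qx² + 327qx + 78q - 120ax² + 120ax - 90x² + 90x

Group: 5q(-39q² + 104qa - 45qx + 78q + 120ax + 90x) + (-x + 1)(-39q² + 104qa - 45qx + 78q + 120ax + 90x); both groups contain (-39q² + 104qa - 45qx + 78q + 120ax + 90x), so (5q - x + 1) is a factor with cofactor -39q² + 104qa - 45qx + 78q + 120ax + 90x.
The cofactor groups again: -39q² + 104qa - 45qx + 78q + 120ax + 90x = -3q(13q + 15x) + (8a + 6)(13q + 15x); both groups contain (13q + 15x), giving -(3q - 8a - 6)(13q + 15x).

-(3q - 8a - 6)(13q + 15x)(5q - x + 1)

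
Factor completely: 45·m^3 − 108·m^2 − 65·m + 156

Group as (45·m^3 − 65·m) + (−108·m^2 + 156) = 5·m·(9·m^2 − 13) − 12·(9·m^2 − 13).
Both groups share the factor (9·m^2 − 13).

(5·m − 12)·(9·m^2 − 13)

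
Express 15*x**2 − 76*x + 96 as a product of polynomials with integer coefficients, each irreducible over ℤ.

Need a pair with product 15·96 = 1440 and sum −76: that's −40 and −36.
Split the middle term: 15*x**2 − 40*x − 36*x + 96 = 5*x*(3*x − 8) − 12*(3*x − 8).

(3*x − 8)*(5*x − 12)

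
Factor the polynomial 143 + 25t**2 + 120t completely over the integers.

Need a pair with product 25·143 = 3575 and sum 120: that's 55 and 65.
Split the middle term: 25t**2 + 55t + 65t + 143 = 5t(5t + 11) + 13(5t + 11).

(5t + 11)(5t + 13)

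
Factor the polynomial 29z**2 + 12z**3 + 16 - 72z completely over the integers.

(3z - 4)(4z - 1)(z + 4)

Among the possible rational roots, z = 4/3 is a root, so (3z - 4) divides it; the quotient is 4z**2 + 15z - 4.
The remaining quadratic factors as (4z - 1)(z + 4).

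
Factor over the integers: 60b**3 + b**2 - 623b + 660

Testing divisors of the constant over divisors of the leading coefficient, b = 5/4 is a root, so (4b - 5) divides it; the quotient is 15b**2 + 19b - 132.
The remaining quadratic factors as (3b + 11)(5b - 12).

(3b + 11)(4b - 5)(5b - 12)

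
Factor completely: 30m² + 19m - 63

(5m + 9)(6m - 7)

Need a pair with product 30·(-63) = -1890 and sum 19: that's -35 and 54.
Split the middle term: 30m² - 35m + 54m - 63 = 5m(6m - 7) + 9(6m - 7).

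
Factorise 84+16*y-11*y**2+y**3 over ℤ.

Trying the rational-root candidates, y = 7 is a root, so (y-7) divides it; the quotient is y**2-4*y-12.
The remaining quadratic factors as (y+2)(y-6).

(y+2)*(y-6)*(y-7)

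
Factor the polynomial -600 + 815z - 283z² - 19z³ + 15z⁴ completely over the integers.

Among the possible rational roots, z = 8/5 is a root, giving the factor (5z - 8) and quotient 3z³ + z² - 55z + 75.
Continuing, z = -5 is a root, giving the factor (z + 5) and quotient 3z² - 14z + 15.
The remaining quadratic factors as (z - 3)(3z - 5).

(3z - 5)(5z - 8)(z + 5)(z - 3)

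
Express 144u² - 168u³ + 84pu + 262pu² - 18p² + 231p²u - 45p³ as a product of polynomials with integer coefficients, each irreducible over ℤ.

-(15p - 7u + 6)(3p + 4u)(p - 6u)

Group: 15p(-3p² + 14pu + 24u²) + (-7u + 6)(-3p² + 14pu + 24u²); both groups contain (-3p² + 14pu + 24u²), so (15p - 7u + 6) is a factor with cofactor -3p² + 14pu + 24u².
The cofactor groups again: -3p² + 14pu + 24u² = -3p(p - 6u) - 4u(p - 6u); both groups contain (p - 6u), giving -(3p + 4u)(p - 6u).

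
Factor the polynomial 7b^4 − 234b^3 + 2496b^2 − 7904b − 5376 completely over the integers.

By the rational root theorem, b = 14 is a root, so (b − 14) is a factor; dividing leaves 7b^3 − 136b^2 + 592b + 384.
Next, b = 8 is a root, so (b − 8) is a factor; dividing leaves 7b^2 − 80b − 48.
The remaining quadratic factors as (7b + 4)(b − 12).

(7b + 4)(b − 12)(b − 14)(b − 8)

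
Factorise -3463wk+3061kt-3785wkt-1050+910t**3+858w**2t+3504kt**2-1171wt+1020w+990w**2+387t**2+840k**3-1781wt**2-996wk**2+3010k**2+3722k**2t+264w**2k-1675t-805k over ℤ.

Group: 4k(66w**2-249wk-137wt+68w+210k**2+248kt-35k+70t**2-51t-70) + (13t+15)(66w**2-249wk-137wt+68w+210k**2+248kt-35k+70t**2-51t-70); both groups contain (66w**2-249wk-137wt+68w+210k**2+248kt-35k+70t**2-51t-70), so (4k+13t+15) is a factor with cofactor 66w**2-249wk-137wt+68w+210k**2+248kt-35k+70t**2-51t-70.
The cofactor groups again: 66w**2-249wk-137wt+68w+210k**2+248kt-35k+70t**2-51t-70 = 11w(6w-15k-7t+10) + (-14k-10t-7)(6w-15k-7t+10); both groups contain (6w-15k-7t+10), giving (11w-14k-10t-7)(6w-15k-7t+10).

(11w-14k-10t-7)(6w-15k-7t+10)(4k+13t+15)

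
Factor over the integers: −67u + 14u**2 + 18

(2u − 9)(7u − 2)

Need a pair with product 14·18 = 252 and sum −67: that's −63 and −4.
Split the middle term: 14u**2 − 63u − 4u + 18 = 7u(2u − 9) − 2(2u − 9).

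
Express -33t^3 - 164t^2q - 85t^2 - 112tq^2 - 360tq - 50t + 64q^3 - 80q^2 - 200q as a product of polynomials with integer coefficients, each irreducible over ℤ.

Group: t(-33t^2 - 32tq - 85t + 16q^2 - 20q - 50) + 4q(-33t^2 - 32tq - 85t + 16q^2 - 20q - 50); both groups contain (-33t^2 - 32tq - 85t + 16q^2 - 20q - 50), so (t + 4q) is a factor with cofactor -33t^2 - 32tq - 85t + 16q^2 - 20q - 50.
The cofactor groups again: -33t^2 - 32tq - 85t + 16q^2 - 20q - 50 = -11t(3t + 4q + 5) + (4q - 10)(3t + 4q + 5); both groups contain (3t + 4q + 5), giving -(11t - 4q + 10)(3t + 4q + 5).

-(11t - 4q + 10)(3t + 4q + 5)(t + 4q)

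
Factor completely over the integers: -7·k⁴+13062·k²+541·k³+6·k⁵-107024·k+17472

(6·k-1)·(k+13)·(k-6)·(k²-8·k+224)

Among the possible rational roots, k = 1/6 is a root, so (6·k-1) divides it; the quotient is k⁴-k³+90·k²+2192·k-17472.
Then k = 6 is a root, giving the factor (k-6) and quotient k³+5·k²+120·k+2912.
Continuing, k = -13 is a root, giving the factor (k+13) and quotient k²-8·k+224.
The quadratic k²-8·k+224 has discriminant -832 < 0 and is irreducible over ℤ.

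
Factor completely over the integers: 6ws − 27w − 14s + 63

Group as (6ws − 27w) + (−14s + 63) = 3w(2s − 9) − 7(2s − 9).
Both groups share the factor (2s − 9).

(2s − 9)(3w − 7)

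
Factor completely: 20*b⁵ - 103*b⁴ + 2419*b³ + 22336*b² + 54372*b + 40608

(4*b + 9)*(5*b + 8)*(b + 3)*(b² - 12*b + 188)

By the rational root theorem, b = -8/5 is a root, so (5*b + 8) is a factor; dividing leaves 4*b⁴ - 27*b³ + 527*b² + 3624*b + 5076.
Continuing, b = -9/4 is a root, giving the factor (4*b + 9) and quotient b³ - 9*b² + 152*b + 564.
Then b = -3 is a root, so (b + 3) divides it; the quotient is b² - 12*b + 188.
The quadratic b² - 12*b + 188 has discriminant -608 < 0 and is irreducible over ℤ.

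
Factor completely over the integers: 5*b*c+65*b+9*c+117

(5*b+9)*(c+13)

Group as (5*b*c+65*b) + (9*c+117) = 5*b*(c+13) + 9*(c+13).
Both groups share the factor (c+13).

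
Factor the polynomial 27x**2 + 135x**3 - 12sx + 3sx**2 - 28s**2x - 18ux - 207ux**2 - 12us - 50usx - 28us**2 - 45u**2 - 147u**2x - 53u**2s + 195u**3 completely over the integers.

(13u - 7s - 15x - 3)(15u + 4s - 9x)(u + x)

Group: u(195u**2 - 53us - 342ux - 45u - 28s**2 + 3sx - 12s + 135x**2 + 27x) + x(195u**2 - 53us - 342ux - 45u - 28s**2 + 3sx - 12s + 135x**2 + 27x); both groups contain (195u**2 - 53us - 342ux - 45u - 28s**2 + 3sx - 12s + 135x**2 + 27x), so (u + x) is a factor with cofactor 195u**2 - 53us - 342ux - 45u - 28s**2 + 3sx - 12s + 135x**2 + 27x.
The cofactor groups again: 195u**2 - 53us - 342ux - 45u - 28s**2 + 3sx - 12s + 135x**2 + 27x = 15u(13u - 7s - 15x - 3) + (4s - 9x)(13u - 7s - 15x - 3); both groups contain (13u - 7s - 15x - 3), giving (15u + 4s - 9x)(13u - 7s - 15x - 3).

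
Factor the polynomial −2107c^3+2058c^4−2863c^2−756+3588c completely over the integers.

Testing divisors of the constant over divisors of the leading coefficient, c = −9/7 is a root, giving the factor (7c+9) and quotient 294c^3−679c^2+464c−84.
Then c = 7/6 is a root, so (6c−7) is a factor; dividing leaves 49c^2−56c+12.
The remaining quadratic factors as (7c−2)(7c−6).

(6c−7)(7c+9)(7c−2)(7c−6)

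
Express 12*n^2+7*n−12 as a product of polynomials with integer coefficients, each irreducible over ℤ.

Need a pair with product 12·(−12) = −144 and sum 7: that's 16 and −9.
Split the middle term: 12*n^2+16*n − 9*n−12 = 4*n*(3*n+4) − 3*(3*n+4).

(3*n+4)*(4*n−3)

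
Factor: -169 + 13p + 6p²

Need a pair with product 6·(-169) = -1014 and sum 13: that's 39 and -26.
Split the middle term: 6p² + 39p - 26p - 169 = 3p(2p + 13) - 13(2p + 13).

(2p + 13)(3p - 13)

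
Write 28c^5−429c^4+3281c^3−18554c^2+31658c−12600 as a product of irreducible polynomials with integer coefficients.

Among the possible rational roots, c = 9 is a root, so (c−9) is a factor; dividing leaves 28c^4−177c^3+1688c^2−3362c+1400.
Then c = 4/7 is a root, so (7c−4) divides it; the quotient is 4c^3−23c^2+228c−350.
Then c = 7/4 is a root, so (4c−7) divides it; the quotient is c^2−4c+50.
The quadratic c^2−4c+50 has discriminant −184 < 0 and is irreducible over ℤ.

(4c−7)(7c−4)(c−9)(c^2−4c+50)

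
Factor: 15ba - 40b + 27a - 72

(3a - 8)(5b + 9)

Group as (15ba - 40b) + (27a - 72) = 5b(3a - 8) + 9(3a - 8).
Both groups share the factor (3a - 8).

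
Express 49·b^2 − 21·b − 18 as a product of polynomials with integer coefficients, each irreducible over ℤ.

(7·b + 3)·(7·b − 6)

Need a pair with product 49·(−18) = −882 and sum −21: that's 21 and −42.
Split the middle term: 49·b^2 + 21·b − 42·b − 18 = 7·b·(7·b + 3) − 6·(7·b + 3).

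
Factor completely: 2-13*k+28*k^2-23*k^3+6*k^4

(2*k-1)*(3*k-1)*(k-1)*(k-2)

Trying the rational-root candidates, k = 2 is a root, so (k-2) divides it; the quotient is 6*k^3-11*k^2+6*k-1.
Continuing, k = 1/2 is a root, giving the factor (2*k-1) and quotient 3*k^2-4*k+1.
The remaining quadratic factors as (k-1)(3*k-1).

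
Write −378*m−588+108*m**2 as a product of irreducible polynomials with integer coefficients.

Pull out the common factor 6, then factor the remaining trinomial.

6*(3*m−14)*(6*m+7)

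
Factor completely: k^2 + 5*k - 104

(k + 13)*(k - 8)

Two integers with product -104 and sum 5 are 13 and -8.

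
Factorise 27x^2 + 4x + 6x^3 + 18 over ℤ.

(2x + 9)(3x^2 + 2)

Group as (6x^3 + 4x) + (27x^2 + 18) = 2x(3x^2 + 2) + 9(3x^2 + 2).
Both groups share the factor (3x^2 + 2).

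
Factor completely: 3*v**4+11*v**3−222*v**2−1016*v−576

Testing divisors of the constant over divisors of the leading coefficient, v = −4 is a root, giving the factor (v+4) and quotient 3*v**3−v**2−218*v−144.
Continuing, v = 9 is a root, so (v−9) divides it; the quotient is 3*v**2+26*v+16.
The remaining quadratic factors as (v+8)(3*v+2).

(3*v+2)*(v+4)*(v+8)*(v−9)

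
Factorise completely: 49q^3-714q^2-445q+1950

(7q+13)(7q-10)(q-15)

Among the possible rational roots, q = -13/7 is a root, so (7q+13) is a factor; dividing leaves 7q^2-115q+150.
The remaining quadratic factors as (q-15)(7q-10).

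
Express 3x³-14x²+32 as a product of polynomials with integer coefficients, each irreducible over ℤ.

Trying the rational-root candidates, x = 4 is a root, so (x-4) divides it; the quotient is 3x²-2x-8.
The remaining quadratic factors as (3x+4)(x-2).

(3x+4)(x-2)(x-4)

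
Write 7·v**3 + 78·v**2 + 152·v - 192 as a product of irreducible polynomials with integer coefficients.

(7·v - 6)·(v + 4)·(v + 8)

By the rational root theorem, v = -4 is a root, giving the factor (v + 4) and quotient 7·v**2 + 50·v - 48.
The remaining quadratic factors as (v + 8)(7·v - 6).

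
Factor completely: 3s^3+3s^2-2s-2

(s+1)(3s^2-2)

Group as (3s^3-2s) + (3s^2-2) = s(3s^2-2) + (3s^2-2).
Both groups share the factor (3s^2-2).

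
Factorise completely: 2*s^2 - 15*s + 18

(2*s - 3)*(s - 6)

Need a pair with product 2·18 = 36 and sum -15: that's -12 and -3.
Split the middle term: 2*s^2 - 12*s - 3*s + 18 = 2*s*(s - 6) - 3*(s - 6).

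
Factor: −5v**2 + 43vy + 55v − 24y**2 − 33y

Group: −5v(v − 8y − 11) + 3y(v − 8y − 11); both groups contain (v − 8y − 11).

−(5v − 3y)(v − 8y − 11)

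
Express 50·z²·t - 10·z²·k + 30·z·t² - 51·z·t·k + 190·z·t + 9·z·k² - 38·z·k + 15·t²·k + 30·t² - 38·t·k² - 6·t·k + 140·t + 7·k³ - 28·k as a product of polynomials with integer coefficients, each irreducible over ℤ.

Group: 2·z·(25·z·t - 5·z·k + 15·t² - 38·t·k + 70·t + 7·k² - 14·k) + (k + 2)·(25·z·t - 5·z·k + 15·t² - 38·t·k + 70·t + 7·k² - 14·k); both groups contain (25·z·t - 5·z·k + 15·t² - 38·t·k + 70·t + 7·k² - 14·k), so (2·z + k + 2) is a factor with cofactor 25·z·t - 5·z·k + 15·t² - 38·t·k + 70·t + 7·k² - 14·k.
The cofactor groups again: 25·z·t - 5·z·k + 15·t² - 38·t·k + 70·t + 7·k² - 14·k = 5·t·(5·z + 3·t - 7·k + 14) - k·(5·z + 3·t - 7·k + 14); both groups contain (5·z + 3·t - 7·k + 14), giving (5·t - k)·(5·z + 3·t - 7·k + 14).

(5·z + 3·t - 7·k + 14)·(5·t - k)·(2·z + k + 2)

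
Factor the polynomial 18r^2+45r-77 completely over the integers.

(3r+11)(6r-7)

Need a pair with product 18·(-77) = -1386 and sum 45: that's -21 and 66.
Split the middle term: 18r^2-21r + 66r-77 = 3r(6r-7) + 11(6r-7).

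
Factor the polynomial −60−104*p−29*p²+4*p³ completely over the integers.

(4*p+3)*(p+2)*(p−10)

Trying the rational-root candidates, p = 10 is a root, so (p−10) divides it; the quotient is 4*p²+11*p+6.
The remaining quadratic factors as (p+2)(4*p+3).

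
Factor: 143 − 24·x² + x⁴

(x² − 11)·(x² − 13)

Substitute u = x² to get a quadratic in u, then factor.
x² − 11 is irreducible over ℤ (11 is not a perfect square).
x² − 13 is irreducible over ℤ (13 is not a perfect square).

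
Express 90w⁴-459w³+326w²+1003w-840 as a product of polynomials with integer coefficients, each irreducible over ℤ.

(3w-8)(5w+7)(6w-5)(w-3)

Trying the rational-root candidates, w = -7/5 is a root, giving the factor (5w+7) and quotient 18w³-117w²+229w-120.
Next, w = 5/6 is a root, so (6w-5) divides it; the quotient is 3w²-17w+24.
The remaining quadratic factors as (w-3)(3w-8).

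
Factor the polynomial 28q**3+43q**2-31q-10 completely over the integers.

(4q+1)(7q-5)(q+2)

Trying the rational-root candidates, q = -2 is a root, so (q+2) divides it; the quotient is 28q**2-13q-5.
The remaining quadratic factors as (7q-5)(4q+1).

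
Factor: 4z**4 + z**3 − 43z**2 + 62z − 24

Trying the rational-root candidates, z = −4 is a root, so (z + 4) is a factor; dividing leaves 4z**3 − 15z**2 + 17z − 6.
Then z = 2 is a root, so (z − 2) divides it; the quotient is 4z**2 − 7z + 3.
The remaining quadratic factors as (4z − 3)(z − 1).

(4z − 3)(z + 4)(z − 1)(z − 2)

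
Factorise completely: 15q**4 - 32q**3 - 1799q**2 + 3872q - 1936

(3q - 4)(5q - 4)(q + 11)(q - 11)

Trying the rational-root candidates, q = 4/3 is a root, giving the factor (3q - 4) and quotient 5q**3 - 4q**2 - 605q + 484.
Continuing, q = -11 is a root, so (q + 11) divides it; the quotient is 5q**2 - 59q + 44.
The remaining quadratic factors as (q - 11)(5q - 4).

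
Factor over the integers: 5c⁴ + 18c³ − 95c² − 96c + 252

Among the possible rational roots, c = −2 is a root, so (c + 2) is a factor; dividing leaves 5c³ + 8c² − 111c + 126.
Next, c = 3 is a root, so (c − 3) is a factor; dividing leaves 5c² + 23c − 42.
The remaining quadratic factors as (5c − 7)(c + 6).

(5c − 7)(c + 2)(c + 6)(c − 3)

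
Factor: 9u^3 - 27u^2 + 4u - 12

Group as (9u^3 + 4u) + (-27u^2 - 12) = u(9u^2 + 4) - 3(9u^2 + 4).
Both groups share the factor (9u^2 + 4).

(u - 3)(9u^2 + 4)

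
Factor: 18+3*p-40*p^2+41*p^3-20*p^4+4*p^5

Among the possible rational roots, p = 2 is a root, giving the factor (p-2) and quotient 4*p^4-12*p^3+17*p^2-6*p-9.
Next, p = -1/2 is a root, so (2*p+1) is a factor; dividing leaves 2*p^3-7*p^2+12*p-9.
Continuing, p = 3/2 is a root, so (2*p-3) divides it; the quotient is p^2-2*p+3.
The quadratic p^2-2*p+3 has discriminant -8 < 0 and is irreducible over ℤ.

(2*p+1)*(2*p-3)*(p-2)*(p^2-2*p+3)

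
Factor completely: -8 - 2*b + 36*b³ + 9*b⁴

(b + 4)*(9*b³ - 2)

Group as (9*b⁴ - 2*b) + (36*b³ - 8) = b*(9*b³ - 2) + 4*(9*b³ - 2).
Both groups share the factor (9*b³ - 2).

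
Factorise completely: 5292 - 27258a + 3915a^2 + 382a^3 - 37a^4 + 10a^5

(2a - 9)(5a - 1)(a + 7)(a^2 - 6a + 84)

By the rational root theorem, a = 1/5 is a root, giving the factor (5a - 1) and quotient 2a^4 - 7a^3 + 75a^2 + 798a - 5292.
Then a = -7 is a root, so (a + 7) divides it; the quotient is 2a^3 - 21a^2 + 222a - 756.
Continuing, a = 9/2 is a root, so (2a - 9) is a factor; dividing leaves a^2 - 6a + 84.
The quadratic a^2 - 6a + 84 has discriminant -300 < 0 and is irreducible over ℤ.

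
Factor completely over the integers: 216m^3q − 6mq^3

Every term has a factor of 6mq. Then 36m^2 − q^2 = (6m)² − (q)².

6mq(6m + q)(6m − q)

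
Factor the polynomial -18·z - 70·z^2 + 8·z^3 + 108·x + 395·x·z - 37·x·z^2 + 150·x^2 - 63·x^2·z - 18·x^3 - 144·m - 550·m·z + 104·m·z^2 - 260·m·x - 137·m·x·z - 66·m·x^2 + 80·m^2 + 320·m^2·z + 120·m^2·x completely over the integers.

(3·x + 8·z + 2)·(5·m + x + z - 9)·(8·m - 6·x + z)

Group: 5·m·(24·m·x + 64·m·z + 16·m - 18·x^2 - 45·x·z - 12·x + 8·z^2 + 2·z) + (x + z - 9)·(24·m·x + 64·m·z + 16·m - 18·x^2 - 45·x·z - 12·x + 8·z^2 + 2·z); both groups contain (24·m·x + 64·m·z + 16·m - 18·x^2 - 45·x·z - 12·x + 8·z^2 + 2·z), so (5·m + x + z - 9) is a factor with cofactor 24·m·x + 64·m·z + 16·m - 18·x^2 - 45·x·z - 12·x + 8·z^2 + 2·z.
The cofactor groups again: 24·m·x + 64·m·z + 16·m - 18·x^2 - 45·x·z - 12·x + 8·z^2 + 2·z = 8·m·(3·x + 8·z + 2) + (-6·x + z)·(3·x + 8·z + 2); both groups contain (3·x + 8·z + 2), giving (8·m - 6·x + z)·(3·x + 8·z + 2).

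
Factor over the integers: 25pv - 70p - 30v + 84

Group as (25pv - 70p) + (-30v + 84) = 5p(5v - 14) - 6(5v - 14).
Both groups share the factor (5v - 14).

(5p - 6)(5v - 14)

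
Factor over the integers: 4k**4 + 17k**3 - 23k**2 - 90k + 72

(4k - 3)(k + 3)(k + 4)(k - 2)

By the rational root theorem, k = -3 is a root, so (k + 3) is a factor; dividing leaves 4k**3 + 5k**2 - 38k + 24.
Next, k = -4 is a root, giving the factor (k + 4) and quotient 4k**2 - 11k + 6.
The remaining quadratic factors as (k - 2)(4k - 3).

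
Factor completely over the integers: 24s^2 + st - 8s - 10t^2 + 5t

Group: 8s(3s + 2t - 1) - 5t(3s + 2t - 1); both groups contain (3s + 2t - 1).

(3s + 2t - 1)(8s - 5t)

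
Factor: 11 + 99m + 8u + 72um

(8u + 11)(9m + 1)

Group as (72um + 8u) + (99m + 11) = 8u(9m + 1) + 11(9m + 1).
Both groups share the factor (9m + 1).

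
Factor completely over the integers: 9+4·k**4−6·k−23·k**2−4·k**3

(2·k+3)·(2·k−1)·(k+1)·(k−3)

By the rational root theorem, k = −3/2 is a root, so (2·k+3) is a factor; dividing leaves 2·k**3−5·k**2−4·k+3.
Continuing, k = 1/2 is a root, giving the factor (2·k−1) and quotient k**2−2·k−3.
The remaining quadratic factors as (k−3)(k+1).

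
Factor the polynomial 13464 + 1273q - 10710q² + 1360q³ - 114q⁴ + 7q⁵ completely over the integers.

Testing divisors of the constant over divisors of the leading coefficient, q = -1 is a root, giving the factor (q + 1) and quotient 7q⁴ - 121q³ + 1481q² - 12191q + 13464.
Then q = 9/7 is a root, giving the factor (7q - 9) and quotient q³ - 16q² + 191q - 1496.
Next, q = 11 is a root, so (q - 11) divides it; the quotient is q² - 5q + 136.
The quadratic q² - 5q + 136 has discriminant -519 < 0 and is irreducible over ℤ.

(7q - 9)(q + 1)(q - 11)(q² - 5q + 136)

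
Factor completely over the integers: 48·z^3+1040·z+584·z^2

Pull out the common factor 8·z, then factor the remaining trinomial.

8·z·(6·z+13)·(z+10)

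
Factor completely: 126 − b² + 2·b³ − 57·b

By the rational root theorem, b = 3 is a root, so (b − 3) divides it; the quotient is 2·b² + 5·b − 42.
The remaining quadratic factors as (b + 6)(2·b − 7).

(2·b − 7)·(b + 6)·(b − 3)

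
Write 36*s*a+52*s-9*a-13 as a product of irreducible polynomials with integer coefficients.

(4*s-1)*(9*a+13)

Group as (36*s*a+52*s) + (-9*a-13) = 4*s*(9*a+13) - (9*a+13).
Both groups share the factor (9*a+13).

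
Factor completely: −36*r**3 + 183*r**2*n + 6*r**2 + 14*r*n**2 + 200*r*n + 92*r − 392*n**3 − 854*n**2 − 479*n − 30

Group: 3*r*(−12*r**2 + 77*r*n + 22*r − 98*n**2 − 91*n − 6) + (4*n + 5)*(−12*r**2 + 77*r*n + 22*r − 98*n**2 − 91*n − 6); both groups contain (−12*r**2 + 77*r*n + 22*r − 98*n**2 − 91*n − 6), so (3*r + 4*n + 5) is a factor with cofactor −12*r**2 + 77*r*n + 22*r − 98*n**2 − 91*n − 6.
The cofactor groups again: −12*r**2 + 77*r*n + 22*r − 98*n**2 − 91*n − 6 = −4*r*(3*r − 14*n − 1) + (7*n + 6)*(3*r − 14*n − 1); both groups contain (3*r − 14*n − 1), giving −(4*r − 7*n − 6)*(3*r − 14*n − 1).

−(3*r − 14*n − 1)*(4*r − 7*n − 6)*(3*r + 4*n + 5)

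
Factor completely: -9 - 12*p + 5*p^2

(5*p + 3)*(p - 3)

Need a pair with product 5·(-9) = -45 and sum -12: that's 3 and -15.
Split the middle term: 5*p^2 + 3*p - 15*p - 9 = p*(5*p + 3) - 3*(5*p + 3).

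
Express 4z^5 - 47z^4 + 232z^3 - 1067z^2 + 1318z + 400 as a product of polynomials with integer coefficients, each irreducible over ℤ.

By the rational root theorem, z = 2 is a root, giving the factor (z - 2) and quotient 4z^4 - 39z^3 + 154z^2 - 759z - 200.
Then z = -1/4 is a root, so (4z + 1) divides it; the quotient is z^3 - 10z^2 + 41z - 200.
Then z = 8 is a root, so (z - 8) is a factor; dividing leaves z^2 - 2z + 25.
The quadratic z^2 - 2z + 25 has discriminant -96 < 0 and is irreducible over ℤ.

(4z + 1)(z - 2)(z - 8)(z^2 - 2z + 25)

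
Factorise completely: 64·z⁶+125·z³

Factor out z³ first: what remains is 64·z³+125.
Recognize a sum of cubes with the parts 5 and 4·z.

z³·(4·z+5)·(16·z²-20·z+25)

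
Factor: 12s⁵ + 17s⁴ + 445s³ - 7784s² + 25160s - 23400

Testing divisors of the constant over divisors of the leading coefficient, s = 13/3 is a root, so (3s - 13) divides it; the quotient is 4s⁴ + 23s³ + 248s² - 1520s + 1800.
Next, s = 9/4 is a root, so (4s - 9) is a factor; dividing leaves s³ + 8s² + 80s - 200.
Next, s = 2 is a root, so (s - 2) is a factor; dividing leaves s² + 10s + 100.
The quadratic s² + 10s + 100 has discriminant -300 < 0 and is irreducible over ℤ.

(3s - 13)(4s - 9)(s - 2)(s² + 10s + 100)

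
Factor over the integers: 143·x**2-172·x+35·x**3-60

By the rational root theorem, x = -2/7 is a root, so (7·x+2) divides it; the quotient is 5·x**2+19·x-30.
The remaining quadratic factors as (x+5)(5·x-6).

(5·x-6)·(7·x+2)·(x+5)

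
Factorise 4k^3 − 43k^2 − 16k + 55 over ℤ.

(4k + 5)(k − 1)(k − 11)

By the rational root theorem, k = −5/4 is a root, giving the factor (4k + 5) and quotient k^2 − 12k + 11.
The remaining quadratic factors as (k − 1)(k − 11).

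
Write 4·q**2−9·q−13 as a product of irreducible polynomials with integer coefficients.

Need a pair with product 4·(−13) = −52 and sum −9: that's 4 and −13.
Split the middle term: 4·q**2+4·q − 13·q−13 = 4·q·(q+1) − 13·(q+1).

(4·q−13)·(q+1)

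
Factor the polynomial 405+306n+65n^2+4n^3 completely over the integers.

By the rational root theorem, n = -9/4 is a root, so (4n+9) divides it; the quotient is n^2+14n+45.
The remaining quadratic factors as (n+5)(n+9).

(4n+9)(n+5)(n+9)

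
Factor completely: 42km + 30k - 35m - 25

Group as (42km + 30k) + (-35m - 25) = 6k(7m + 5) - 5(7m + 5).
Both groups share the factor (7m + 5).

(6k - 5)(7m + 5)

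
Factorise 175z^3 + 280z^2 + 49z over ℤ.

Pull out the common factor 7z, then factor the remaining trinomial.

7z(5z + 1)(5z + 7)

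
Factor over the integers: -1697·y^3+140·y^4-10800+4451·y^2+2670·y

Among the possible rational roots, y = -10/7 is a root, giving the factor (7·y+10) and quotient 20·y^3-271·y^2+1023·y-1080.
Then y = 8 is a root, so (y-8) divides it; the quotient is 20·y^2-111·y+135.
The remaining quadratic factors as (5·y-9)(4·y-15).

(4·y-15)·(5·y-9)·(7·y+10)·(y-8)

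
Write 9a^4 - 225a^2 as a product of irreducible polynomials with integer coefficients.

Every term has a factor of 9a^2. Then a^2 - 25 = (a)² − (5)².

9a^2(a + 5)(a - 5)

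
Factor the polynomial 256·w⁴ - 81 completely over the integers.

Write as (16·w²)² − (9)², then factor 16·w² - 9 once more.

(4·w + 3)·(4·w - 3)·(16·w² + 9)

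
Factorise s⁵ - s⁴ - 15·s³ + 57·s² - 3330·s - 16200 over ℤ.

(s + 5)·(s + 6)·(s - 9)·(s² - 3·s + 60)

Among the possible rational roots, s = -5 is a root, giving the factor (s + 5) and quotient s⁴ - 6·s³ + 15·s² - 18·s - 3240.
Continuing, s = 9 is a root, giving the factor (s - 9) and quotient s³ + 3·s² + 42·s + 360.
Next, s = -6 is a root, giving the factor (s + 6) and quotient s² - 3·s + 60.
The quadratic s² - 3·s + 60 has discriminant -231 < 0 and is irreducible over ℤ.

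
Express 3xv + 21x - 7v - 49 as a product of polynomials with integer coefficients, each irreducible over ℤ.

Group as (3xv + 21x) + (-7v - 49) = 3x(v + 7) - 7(v + 7).
Both groups share the factor (v + 7).

(3x - 7)(v + 7)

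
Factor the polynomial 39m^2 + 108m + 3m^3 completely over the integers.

Pull out the common factor 3m, then factor the remaining trinomial.

3m(m + 4)(m + 9)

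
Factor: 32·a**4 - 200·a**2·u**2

8·a**2·(2·a + 5·u)·(2·a - 5·u)

Every term has a factor of 8·a**2. Then 4·a**2 - 25·u**2 = (2·a)² − (5·u)².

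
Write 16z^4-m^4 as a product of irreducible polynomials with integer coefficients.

(2z-m)(2z+m)(4z^2+m^2)

(2z)⁴ − (m)⁴ = ((2z)² − (m)²)((2z)² + (m)²); the first factor splits again, the second (4z^2+m^2) is irreducible.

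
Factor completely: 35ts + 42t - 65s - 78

(5s + 6)(7t - 13)

Group as (35ts + 42t) + (-65s - 78) = 7t(5s + 6) - 13(5s + 6).
Both groups share the factor (5s + 6).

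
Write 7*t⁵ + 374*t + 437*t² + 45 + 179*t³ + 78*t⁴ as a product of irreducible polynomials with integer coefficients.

By the rational root theorem, t = -1/7 is a root, so (7*t + 1) divides it; the quotient is t⁴ + 11*t³ + 24*t² + 59*t + 45.
Continuing, t = -9 is a root, so (t + 9) is a factor; dividing leaves t³ + 2*t² + 6*t + 5.
Then t = -1 is a root, so (t + 1) is a factor; dividing leaves t² + t + 5.
The quadratic t² + t + 5 has discriminant -19 < 0 and is irreducible over ℤ.

(7*t + 1)*(t + 1)*(t + 9)*(t² + t + 5)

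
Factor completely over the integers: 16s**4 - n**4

Write as (4s**2)² − (n**2)², then factor 4s**2 - n**2 once more.

(2s - n)(2s + n)(4s**2 + n**2)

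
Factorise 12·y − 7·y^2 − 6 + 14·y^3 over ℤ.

Group as (14·y^3 + 12·y) + (−7·y^2 − 6) = 2·y·(7·y^2 + 6) − (7·y^2 + 6).
Both groups share the factor (7·y^2 + 6).

(2·y − 1)·(7·y^2 + 6)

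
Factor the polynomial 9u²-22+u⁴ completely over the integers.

Substitute w = u² to get a quadratic in w, then factor.
u²+11 is irreducible over ℤ (always positive, so no real roots).
u²-2 is irreducible over ℤ (2 is not a perfect square).

(u²+11)(u²-2)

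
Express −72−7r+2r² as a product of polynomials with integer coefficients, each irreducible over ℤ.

(2r+9)(r−8)

Need a pair with product 2·(−72) = −144 and sum −7: that's 9 and −16.
Split the middle term: 2r²+9r − 16r−72 = r(2r+9) − 8(2r+9).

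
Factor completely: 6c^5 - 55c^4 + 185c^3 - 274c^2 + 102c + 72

Among the possible rational roots, c = 3/2 is a root, so (2c - 3) divides it; the quotient is 3c^4 - 23c^3 + 58c^2 - 50c - 24.
Then c = -1/3 is a root, giving the factor (3c + 1) and quotient c^3 - 8c^2 + 22c - 24.
Next, c = 4 is a root, giving the factor (c - 4) and quotient c^2 - 4c + 6.
The quadratic c^2 - 4c + 6 has discriminant -8 < 0 and is irreducible over ℤ.

(2c - 3)(3c + 1)(c - 4)(c^2 - 4c + 6)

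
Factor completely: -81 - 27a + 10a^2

(2a - 9)(5a + 9)

Need a pair with product 10·(-81) = -810 and sum -27: that's 18 and -45.
Split the middle term: 10a^2 + 18a - 45a - 81 = 2a(5a + 9) - 9(5a + 9).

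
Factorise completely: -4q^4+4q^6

4q^4(q+1)(q-1)

Pull out the common factor 4q^4, leaving q^2-1.
Recognize a difference of squares with the parts q and 1.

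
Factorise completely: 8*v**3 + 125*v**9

Pull out the common factor v**3, leaving 125*v**6 + 8.
Recognize a sum of cubes with the parts 5*v**2 and 2.

v**3*(5*v**2 + 2)*(25*v**4 − 10*v**2 + 4)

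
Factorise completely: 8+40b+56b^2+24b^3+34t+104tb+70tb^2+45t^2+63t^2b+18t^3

Group: 3t(6t^2+17tb+11t+12b^2+16b+4) + (2b+2)(6t^2+17tb+11t+12b^2+16b+4); both groups contain (6t^2+17tb+11t+12b^2+16b+4), so (3t+2b+2) is a factor with cofactor 6t^2+17tb+11t+12b^2+16b+4.
The cofactor groups again: 6t^2+17tb+11t+12b^2+16b+4 = 2t(3t+4b+4) + (3b+1)(3t+4b+4); both groups contain (3t+4b+4), giving (2t+3b+1)(3t+4b+4).

(3t+2b+2)(2t+3b+1)(3t+4b+4)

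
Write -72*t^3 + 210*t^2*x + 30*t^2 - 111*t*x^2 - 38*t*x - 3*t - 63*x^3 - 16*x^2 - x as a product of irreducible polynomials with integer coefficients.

-(3*t + x)*(4*t - 7*x - 1)*(6*t - 9*x - 1)

Group: 6*t*(-12*t^2 + 17*t*x + 3*t + 7*x^2 + x) + (-9*x - 1)*(-12*t^2 + 17*t*x + 3*t + 7*x^2 + x); both groups contain (-12*t^2 + 17*t*x + 3*t + 7*x^2 + x), so (6*t - 9*x - 1) is a factor with cofactor -12*t^2 + 17*t*x + 3*t + 7*x^2 + x.
The cofactor groups again: -12*t^2 + 17*t*x + 3*t + 7*x^2 + x = -3*t*(4*t - 7*x - 1) - x*(4*t - 7*x - 1); both groups contain (4*t - 7*x - 1), giving -(3*t + x)*(4*t - 7*x - 1).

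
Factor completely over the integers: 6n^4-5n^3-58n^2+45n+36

Testing divisors of the constant over divisors of the leading coefficient, n = 4/3 is a root, so (3n-4) divides it; the quotient is 2n^3+n^2-18n-9.
Continuing, n = -3 is a root, so (n+3) is a factor; dividing leaves 2n^2-5n-3.
The remaining quadratic factors as (2n+1)(n-3).

(2n+1)(3n-4)(n+3)(n-3)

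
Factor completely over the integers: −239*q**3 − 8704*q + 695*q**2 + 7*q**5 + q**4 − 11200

(7*q + 8)*(q + 8)*(q − 7)*(q**2 − 2*q + 25)

Among the possible rational roots, q = 7 is a root, so (q − 7) divides it; the quotient is 7*q**4 + 50*q**3 + 111*q**2 + 1472*q + 1600.
Then q = −8 is a root, so (q + 8) is a factor; dividing leaves 7*q**3 − 6*q**2 + 159*q + 200.
Then q = −8/7 is a root, giving the factor (7*q + 8) and quotient q**2 − 2*q + 25.
The quadratic q**2 − 2*q + 25 has discriminant −96 < 0 and is irreducible over ℤ.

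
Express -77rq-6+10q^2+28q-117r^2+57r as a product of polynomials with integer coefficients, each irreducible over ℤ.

Group: -9r(13r+10q-2) + (q+3)(13r+10q-2); both groups contain (13r+10q-2).

-(9r-q-3)(13r+10q-2)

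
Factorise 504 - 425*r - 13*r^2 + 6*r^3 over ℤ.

(6*r - 7)*(r + 8)*(r - 9)

By the rational root theorem, r = 7/6 is a root, so (6*r - 7) is a factor; dividing leaves r^2 - r - 72.
The remaining quadratic factors as (r - 9)(r + 8).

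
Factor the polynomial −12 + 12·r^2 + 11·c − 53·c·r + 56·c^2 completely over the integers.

Group: 8·c·(7·c − 4·r + 4) + (−3·r − 3)·(7·c − 4·r + 4); both groups contain (7·c − 4·r + 4).

(7·c − 4·r + 4)·(8·c − 3·r − 3)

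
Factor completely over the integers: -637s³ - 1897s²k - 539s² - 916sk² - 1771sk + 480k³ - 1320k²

Group: 7s(-91s² - 167sk - 77s + 60k² - 165k) + 8k(-91s² - 167sk - 77s + 60k² - 165k); both groups contain (-91s² - 167sk - 77s + 60k² - 165k), so (7s + 8k) is a factor with cofactor -91s² - 167sk - 77s + 60k² - 165k.
The cofactor groups again: -91s² - 167sk - 77s + 60k² - 165k = -13s(7s + 15k) + (4k - 11)(7s + 15k); both groups contain (7s + 15k), giving -(13s - 4k + 11)(7s + 15k).

-(13s - 4k + 11)(7s + 15k)(7s + 8k)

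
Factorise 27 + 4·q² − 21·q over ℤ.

Need a pair with product 4·27 = 108 and sum −21: that's −9 and −12.
Split the middle term: 4·q² − 9·q − 12·q + 27 = q·(4·q − 9) − 3·(4·q − 9).

(4·q − 9)·(q − 3)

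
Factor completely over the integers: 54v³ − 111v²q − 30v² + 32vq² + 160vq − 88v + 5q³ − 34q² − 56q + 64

(3v − 5q + 4)(2v − q − 2)(9v + q − 8)

Group: 9v(6v² − 13vq + 2v + 5q² + 6q − 8) + (q − 8)(6v² − 13vq + 2v + 5q² + 6q − 8); both groups contain (6v² − 13vq + 2v + 5q² + 6q − 8), so (9v + q − 8) is a factor with cofactor 6v² − 13vq + 2v + 5q² + 6q − 8.
The cofactor groups again: 6v² − 13vq + 2v + 5q² + 6q − 8 = 2v(3v − 5q + 4) + (−q − 2)(3v − 5q + 4); both groups contain (3v − 5q + 4), giving (2v − q − 2)(3v − 5q + 4).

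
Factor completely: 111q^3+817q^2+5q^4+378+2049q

By the rational root theorem, q = -9 is a root, so (q+9) is a factor; dividing leaves 5q^3+66q^2+223q+42.
Continuing, q = -1/5 is a root, so (5q+1) is a factor; dividing leaves q^2+13q+42.
The remaining quadratic factors as (q+6)(q+7).

(5q+1)(q+6)(q+7)(q+9)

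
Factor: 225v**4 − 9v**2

9v**2(5v + 1)(5v − 1)

Every term has a factor of 9v**2. Then 25v**2 − 1 = (5v)² − (1)².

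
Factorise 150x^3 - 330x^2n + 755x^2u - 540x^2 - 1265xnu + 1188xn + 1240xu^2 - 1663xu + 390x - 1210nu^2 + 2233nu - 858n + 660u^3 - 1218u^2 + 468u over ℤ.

Group: 5x(30x^2 - 66xn + 91xu - 30x - 121nu + 66n + 66u^2 - 36u) + (10u - 13)(30x^2 - 66xn + 91xu - 30x - 121nu + 66n + 66u^2 - 36u); both groups contain (30x^2 - 66xn + 91xu - 30x - 121nu + 66n + 66u^2 - 36u), so (5x + 10u - 13) is a factor with cofactor 30x^2 - 66xn + 91xu - 30x - 121nu + 66n + 66u^2 - 36u.
The cofactor groups again: 30x^2 - 66xn + 91xu - 30x - 121nu + 66n + 66u^2 - 36u = 6x(5x - 11n + 6u) + (11u - 6)(5x - 11n + 6u); both groups contain (5x - 11n + 6u), giving (6x + 11u - 6)(5x - 11n + 6u).

(5x - 11n + 6u)(5x + 10u - 13)(6x + 11u - 6)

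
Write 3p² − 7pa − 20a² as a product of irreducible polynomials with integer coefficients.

(p − 4a)(3p + 5a)

Group: 3p(p − 4a) + 5a(p − 4a); both groups contain (p − 4a).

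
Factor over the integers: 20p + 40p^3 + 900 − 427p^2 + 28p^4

(2p + 9)(2p − 5)(7p + 10)(p − 2)

Testing divisors of the constant over divisors of the leading coefficient, p = 2 is a root, giving the factor (p − 2) and quotient 28p^3 + 96p^2 − 235p − 450.
Then p = −10/7 is a root, giving the factor (7p + 10) and quotient 4p^2 + 8p − 45.
The remaining quadratic factors as (2p + 9)(2p − 5).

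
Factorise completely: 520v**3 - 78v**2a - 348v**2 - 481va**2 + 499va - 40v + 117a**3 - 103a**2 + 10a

Group: 4v(130v**2 + 13va - 87v - 117a**2 + 103a - 10) - a(130v**2 + 13va - 87v - 117a**2 + 103a - 10); both groups contain (130v**2 + 13va - 87v - 117a**2 + 103a - 10), so (4v - a) is a factor with cofactor 130v**2 + 13va - 87v - 117a**2 + 103a - 10.
The cofactor groups again: 130v**2 + 13va - 87v - 117a**2 + 103a - 10 = 13v(10v - 9a + 1) + (13a - 10)(10v - 9a + 1); both groups contain (10v - 9a + 1), giving (13v + 13a - 10)(10v - 9a + 1).

(10v - 9a + 1)(4v - a)(13v + 13a - 10)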